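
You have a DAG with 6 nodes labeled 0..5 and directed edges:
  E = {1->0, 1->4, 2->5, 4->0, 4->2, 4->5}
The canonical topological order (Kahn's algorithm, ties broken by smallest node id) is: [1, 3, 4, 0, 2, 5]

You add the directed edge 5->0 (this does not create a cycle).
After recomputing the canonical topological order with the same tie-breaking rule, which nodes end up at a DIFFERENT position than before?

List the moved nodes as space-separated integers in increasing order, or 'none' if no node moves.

Old toposort: [1, 3, 4, 0, 2, 5]
Added edge 5->0
Recompute Kahn (smallest-id tiebreak):
  initial in-degrees: [3, 0, 1, 0, 1, 2]
  ready (indeg=0): [1, 3]
  pop 1: indeg[0]->2; indeg[4]->0 | ready=[3, 4] | order so far=[1]
  pop 3: no out-edges | ready=[4] | order so far=[1, 3]
  pop 4: indeg[0]->1; indeg[2]->0; indeg[5]->1 | ready=[2] | order so far=[1, 3, 4]
  pop 2: indeg[5]->0 | ready=[5] | order so far=[1, 3, 4, 2]
  pop 5: indeg[0]->0 | ready=[0] | order so far=[1, 3, 4, 2, 5]
  pop 0: no out-edges | ready=[] | order so far=[1, 3, 4, 2, 5, 0]
New canonical toposort: [1, 3, 4, 2, 5, 0]
Compare positions:
  Node 0: index 3 -> 5 (moved)
  Node 1: index 0 -> 0 (same)
  Node 2: index 4 -> 3 (moved)
  Node 3: index 1 -> 1 (same)
  Node 4: index 2 -> 2 (same)
  Node 5: index 5 -> 4 (moved)
Nodes that changed position: 0 2 5

Answer: 0 2 5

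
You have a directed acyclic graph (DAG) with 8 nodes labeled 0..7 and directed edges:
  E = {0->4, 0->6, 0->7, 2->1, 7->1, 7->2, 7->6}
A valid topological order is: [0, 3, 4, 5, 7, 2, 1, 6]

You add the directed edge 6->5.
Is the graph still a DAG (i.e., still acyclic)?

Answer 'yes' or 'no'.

Answer: yes

Derivation:
Given toposort: [0, 3, 4, 5, 7, 2, 1, 6]
Position of 6: index 7; position of 5: index 3
New edge 6->5: backward (u after v in old order)
Backward edge: old toposort is now invalid. Check if this creates a cycle.
Does 5 already reach 6? Reachable from 5: [5]. NO -> still a DAG (reorder needed).
Still a DAG? yes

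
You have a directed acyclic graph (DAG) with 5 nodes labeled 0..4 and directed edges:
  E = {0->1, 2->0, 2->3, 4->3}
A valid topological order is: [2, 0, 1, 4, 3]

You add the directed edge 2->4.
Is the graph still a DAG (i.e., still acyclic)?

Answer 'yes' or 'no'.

Given toposort: [2, 0, 1, 4, 3]
Position of 2: index 0; position of 4: index 3
New edge 2->4: forward
Forward edge: respects the existing order. Still a DAG, same toposort still valid.
Still a DAG? yes

Answer: yes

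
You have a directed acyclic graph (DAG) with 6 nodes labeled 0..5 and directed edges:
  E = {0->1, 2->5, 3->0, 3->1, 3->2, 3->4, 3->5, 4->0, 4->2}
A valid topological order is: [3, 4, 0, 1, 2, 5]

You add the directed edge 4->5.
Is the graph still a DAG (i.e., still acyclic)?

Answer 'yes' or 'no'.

Given toposort: [3, 4, 0, 1, 2, 5]
Position of 4: index 1; position of 5: index 5
New edge 4->5: forward
Forward edge: respects the existing order. Still a DAG, same toposort still valid.
Still a DAG? yes

Answer: yes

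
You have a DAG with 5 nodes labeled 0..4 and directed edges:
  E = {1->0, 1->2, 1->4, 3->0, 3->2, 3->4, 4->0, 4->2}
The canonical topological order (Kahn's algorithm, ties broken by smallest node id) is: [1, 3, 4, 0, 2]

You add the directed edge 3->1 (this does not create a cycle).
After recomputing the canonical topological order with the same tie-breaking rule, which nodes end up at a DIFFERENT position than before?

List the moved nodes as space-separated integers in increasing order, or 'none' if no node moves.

Answer: 1 3

Derivation:
Old toposort: [1, 3, 4, 0, 2]
Added edge 3->1
Recompute Kahn (smallest-id tiebreak):
  initial in-degrees: [3, 1, 3, 0, 2]
  ready (indeg=0): [3]
  pop 3: indeg[0]->2; indeg[1]->0; indeg[2]->2; indeg[4]->1 | ready=[1] | order so far=[3]
  pop 1: indeg[0]->1; indeg[2]->1; indeg[4]->0 | ready=[4] | order so far=[3, 1]
  pop 4: indeg[0]->0; indeg[2]->0 | ready=[0, 2] | order so far=[3, 1, 4]
  pop 0: no out-edges | ready=[2] | order so far=[3, 1, 4, 0]
  pop 2: no out-edges | ready=[] | order so far=[3, 1, 4, 0, 2]
New canonical toposort: [3, 1, 4, 0, 2]
Compare positions:
  Node 0: index 3 -> 3 (same)
  Node 1: index 0 -> 1 (moved)
  Node 2: index 4 -> 4 (same)
  Node 3: index 1 -> 0 (moved)
  Node 4: index 2 -> 2 (same)
Nodes that changed position: 1 3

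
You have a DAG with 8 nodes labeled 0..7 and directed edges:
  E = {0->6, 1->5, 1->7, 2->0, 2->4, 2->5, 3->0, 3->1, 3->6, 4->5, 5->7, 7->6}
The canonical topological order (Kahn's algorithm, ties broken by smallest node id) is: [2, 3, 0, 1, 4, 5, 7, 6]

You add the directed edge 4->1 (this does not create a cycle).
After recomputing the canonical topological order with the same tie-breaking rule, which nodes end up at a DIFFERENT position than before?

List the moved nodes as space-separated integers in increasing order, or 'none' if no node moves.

Old toposort: [2, 3, 0, 1, 4, 5, 7, 6]
Added edge 4->1
Recompute Kahn (smallest-id tiebreak):
  initial in-degrees: [2, 2, 0, 0, 1, 3, 3, 2]
  ready (indeg=0): [2, 3]
  pop 2: indeg[0]->1; indeg[4]->0; indeg[5]->2 | ready=[3, 4] | order so far=[2]
  pop 3: indeg[0]->0; indeg[1]->1; indeg[6]->2 | ready=[0, 4] | order so far=[2, 3]
  pop 0: indeg[6]->1 | ready=[4] | order so far=[2, 3, 0]
  pop 4: indeg[1]->0; indeg[5]->1 | ready=[1] | order so far=[2, 3, 0, 4]
  pop 1: indeg[5]->0; indeg[7]->1 | ready=[5] | order so far=[2, 3, 0, 4, 1]
  pop 5: indeg[7]->0 | ready=[7] | order so far=[2, 3, 0, 4, 1, 5]
  pop 7: indeg[6]->0 | ready=[6] | order so far=[2, 3, 0, 4, 1, 5, 7]
  pop 6: no out-edges | ready=[] | order so far=[2, 3, 0, 4, 1, 5, 7, 6]
New canonical toposort: [2, 3, 0, 4, 1, 5, 7, 6]
Compare positions:
  Node 0: index 2 -> 2 (same)
  Node 1: index 3 -> 4 (moved)
  Node 2: index 0 -> 0 (same)
  Node 3: index 1 -> 1 (same)
  Node 4: index 4 -> 3 (moved)
  Node 5: index 5 -> 5 (same)
  Node 6: index 7 -> 7 (same)
  Node 7: index 6 -> 6 (same)
Nodes that changed position: 1 4

Answer: 1 4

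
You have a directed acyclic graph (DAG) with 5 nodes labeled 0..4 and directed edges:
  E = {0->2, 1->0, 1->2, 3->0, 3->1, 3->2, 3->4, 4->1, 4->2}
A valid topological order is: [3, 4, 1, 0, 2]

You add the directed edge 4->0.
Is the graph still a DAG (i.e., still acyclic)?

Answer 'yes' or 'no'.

Given toposort: [3, 4, 1, 0, 2]
Position of 4: index 1; position of 0: index 3
New edge 4->0: forward
Forward edge: respects the existing order. Still a DAG, same toposort still valid.
Still a DAG? yes

Answer: yes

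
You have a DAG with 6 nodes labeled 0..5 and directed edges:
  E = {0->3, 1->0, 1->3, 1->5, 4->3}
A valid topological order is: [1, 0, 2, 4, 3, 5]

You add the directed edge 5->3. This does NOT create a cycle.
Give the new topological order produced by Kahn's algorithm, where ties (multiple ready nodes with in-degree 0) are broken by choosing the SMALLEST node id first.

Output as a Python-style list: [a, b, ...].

Old toposort: [1, 0, 2, 4, 3, 5]
Added edge: 5->3
Position of 5 (5) > position of 3 (4). Must reorder: 5 must now come before 3.
Run Kahn's algorithm (break ties by smallest node id):
  initial in-degrees: [1, 0, 0, 4, 0, 1]
  ready (indeg=0): [1, 2, 4]
  pop 1: indeg[0]->0; indeg[3]->3; indeg[5]->0 | ready=[0, 2, 4, 5] | order so far=[1]
  pop 0: indeg[3]->2 | ready=[2, 4, 5] | order so far=[1, 0]
  pop 2: no out-edges | ready=[4, 5] | order so far=[1, 0, 2]
  pop 4: indeg[3]->1 | ready=[5] | order so far=[1, 0, 2, 4]
  pop 5: indeg[3]->0 | ready=[3] | order so far=[1, 0, 2, 4, 5]
  pop 3: no out-edges | ready=[] | order so far=[1, 0, 2, 4, 5, 3]
  Result: [1, 0, 2, 4, 5, 3]

Answer: [1, 0, 2, 4, 5, 3]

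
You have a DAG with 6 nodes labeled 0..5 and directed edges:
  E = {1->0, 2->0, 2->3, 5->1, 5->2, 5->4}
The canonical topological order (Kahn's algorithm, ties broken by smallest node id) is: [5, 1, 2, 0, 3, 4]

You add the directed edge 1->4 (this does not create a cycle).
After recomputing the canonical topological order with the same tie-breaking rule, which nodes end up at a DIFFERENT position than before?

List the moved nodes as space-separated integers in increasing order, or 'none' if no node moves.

Old toposort: [5, 1, 2, 0, 3, 4]
Added edge 1->4
Recompute Kahn (smallest-id tiebreak):
  initial in-degrees: [2, 1, 1, 1, 2, 0]
  ready (indeg=0): [5]
  pop 5: indeg[1]->0; indeg[2]->0; indeg[4]->1 | ready=[1, 2] | order so far=[5]
  pop 1: indeg[0]->1; indeg[4]->0 | ready=[2, 4] | order so far=[5, 1]
  pop 2: indeg[0]->0; indeg[3]->0 | ready=[0, 3, 4] | order so far=[5, 1, 2]
  pop 0: no out-edges | ready=[3, 4] | order so far=[5, 1, 2, 0]
  pop 3: no out-edges | ready=[4] | order so far=[5, 1, 2, 0, 3]
  pop 4: no out-edges | ready=[] | order so far=[5, 1, 2, 0, 3, 4]
New canonical toposort: [5, 1, 2, 0, 3, 4]
Compare positions:
  Node 0: index 3 -> 3 (same)
  Node 1: index 1 -> 1 (same)
  Node 2: index 2 -> 2 (same)
  Node 3: index 4 -> 4 (same)
  Node 4: index 5 -> 5 (same)
  Node 5: index 0 -> 0 (same)
Nodes that changed position: none

Answer: none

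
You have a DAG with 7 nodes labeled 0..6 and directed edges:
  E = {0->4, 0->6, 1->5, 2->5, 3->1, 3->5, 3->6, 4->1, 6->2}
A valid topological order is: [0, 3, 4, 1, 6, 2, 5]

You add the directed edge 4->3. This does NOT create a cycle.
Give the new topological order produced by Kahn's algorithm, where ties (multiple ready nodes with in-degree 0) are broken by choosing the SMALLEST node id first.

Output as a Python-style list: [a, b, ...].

Answer: [0, 4, 3, 1, 6, 2, 5]

Derivation:
Old toposort: [0, 3, 4, 1, 6, 2, 5]
Added edge: 4->3
Position of 4 (2) > position of 3 (1). Must reorder: 4 must now come before 3.
Run Kahn's algorithm (break ties by smallest node id):
  initial in-degrees: [0, 2, 1, 1, 1, 3, 2]
  ready (indeg=0): [0]
  pop 0: indeg[4]->0; indeg[6]->1 | ready=[4] | order so far=[0]
  pop 4: indeg[1]->1; indeg[3]->0 | ready=[3] | order so far=[0, 4]
  pop 3: indeg[1]->0; indeg[5]->2; indeg[6]->0 | ready=[1, 6] | order so far=[0, 4, 3]
  pop 1: indeg[5]->1 | ready=[6] | order so far=[0, 4, 3, 1]
  pop 6: indeg[2]->0 | ready=[2] | order so far=[0, 4, 3, 1, 6]
  pop 2: indeg[5]->0 | ready=[5] | order so far=[0, 4, 3, 1, 6, 2]
  pop 5: no out-edges | ready=[] | order so far=[0, 4, 3, 1, 6, 2, 5]
  Result: [0, 4, 3, 1, 6, 2, 5]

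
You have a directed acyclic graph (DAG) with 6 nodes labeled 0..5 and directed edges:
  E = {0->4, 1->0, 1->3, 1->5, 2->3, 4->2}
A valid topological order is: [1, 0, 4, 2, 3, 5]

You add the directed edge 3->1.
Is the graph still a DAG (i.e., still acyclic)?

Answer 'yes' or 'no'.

Given toposort: [1, 0, 4, 2, 3, 5]
Position of 3: index 4; position of 1: index 0
New edge 3->1: backward (u after v in old order)
Backward edge: old toposort is now invalid. Check if this creates a cycle.
Does 1 already reach 3? Reachable from 1: [0, 1, 2, 3, 4, 5]. YES -> cycle!
Still a DAG? no

Answer: no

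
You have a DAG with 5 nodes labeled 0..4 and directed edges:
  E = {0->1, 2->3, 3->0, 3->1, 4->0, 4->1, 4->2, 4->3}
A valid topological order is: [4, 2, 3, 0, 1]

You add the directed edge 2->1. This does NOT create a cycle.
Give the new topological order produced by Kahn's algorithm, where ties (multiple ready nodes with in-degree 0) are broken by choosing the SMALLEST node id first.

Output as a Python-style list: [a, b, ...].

Old toposort: [4, 2, 3, 0, 1]
Added edge: 2->1
Position of 2 (1) < position of 1 (4). Old order still valid.
Run Kahn's algorithm (break ties by smallest node id):
  initial in-degrees: [2, 4, 1, 2, 0]
  ready (indeg=0): [4]
  pop 4: indeg[0]->1; indeg[1]->3; indeg[2]->0; indeg[3]->1 | ready=[2] | order so far=[4]
  pop 2: indeg[1]->2; indeg[3]->0 | ready=[3] | order so far=[4, 2]
  pop 3: indeg[0]->0; indeg[1]->1 | ready=[0] | order so far=[4, 2, 3]
  pop 0: indeg[1]->0 | ready=[1] | order so far=[4, 2, 3, 0]
  pop 1: no out-edges | ready=[] | order so far=[4, 2, 3, 0, 1]
  Result: [4, 2, 3, 0, 1]

Answer: [4, 2, 3, 0, 1]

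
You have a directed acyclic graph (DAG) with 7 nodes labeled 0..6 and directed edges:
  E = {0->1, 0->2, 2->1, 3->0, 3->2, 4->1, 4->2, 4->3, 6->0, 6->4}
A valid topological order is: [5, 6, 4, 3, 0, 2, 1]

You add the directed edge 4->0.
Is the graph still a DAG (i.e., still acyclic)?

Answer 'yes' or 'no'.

Given toposort: [5, 6, 4, 3, 0, 2, 1]
Position of 4: index 2; position of 0: index 4
New edge 4->0: forward
Forward edge: respects the existing order. Still a DAG, same toposort still valid.
Still a DAG? yes

Answer: yes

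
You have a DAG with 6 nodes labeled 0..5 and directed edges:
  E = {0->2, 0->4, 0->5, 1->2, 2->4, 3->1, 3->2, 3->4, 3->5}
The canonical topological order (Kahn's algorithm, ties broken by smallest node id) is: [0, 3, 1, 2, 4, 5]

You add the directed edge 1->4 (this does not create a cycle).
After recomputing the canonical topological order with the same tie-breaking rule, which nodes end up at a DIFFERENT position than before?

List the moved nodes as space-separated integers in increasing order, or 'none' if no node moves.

Answer: none

Derivation:
Old toposort: [0, 3, 1, 2, 4, 5]
Added edge 1->4
Recompute Kahn (smallest-id tiebreak):
  initial in-degrees: [0, 1, 3, 0, 4, 2]
  ready (indeg=0): [0, 3]
  pop 0: indeg[2]->2; indeg[4]->3; indeg[5]->1 | ready=[3] | order so far=[0]
  pop 3: indeg[1]->0; indeg[2]->1; indeg[4]->2; indeg[5]->0 | ready=[1, 5] | order so far=[0, 3]
  pop 1: indeg[2]->0; indeg[4]->1 | ready=[2, 5] | order so far=[0, 3, 1]
  pop 2: indeg[4]->0 | ready=[4, 5] | order so far=[0, 3, 1, 2]
  pop 4: no out-edges | ready=[5] | order so far=[0, 3, 1, 2, 4]
  pop 5: no out-edges | ready=[] | order so far=[0, 3, 1, 2, 4, 5]
New canonical toposort: [0, 3, 1, 2, 4, 5]
Compare positions:
  Node 0: index 0 -> 0 (same)
  Node 1: index 2 -> 2 (same)
  Node 2: index 3 -> 3 (same)
  Node 3: index 1 -> 1 (same)
  Node 4: index 4 -> 4 (same)
  Node 5: index 5 -> 5 (same)
Nodes that changed position: none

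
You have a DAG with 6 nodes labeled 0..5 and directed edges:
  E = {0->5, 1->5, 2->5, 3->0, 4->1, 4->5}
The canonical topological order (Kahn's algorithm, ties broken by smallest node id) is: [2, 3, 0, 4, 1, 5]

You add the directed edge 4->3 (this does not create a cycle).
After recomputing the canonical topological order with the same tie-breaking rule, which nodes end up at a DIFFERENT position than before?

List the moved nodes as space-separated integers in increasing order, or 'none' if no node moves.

Old toposort: [2, 3, 0, 4, 1, 5]
Added edge 4->3
Recompute Kahn (smallest-id tiebreak):
  initial in-degrees: [1, 1, 0, 1, 0, 4]
  ready (indeg=0): [2, 4]
  pop 2: indeg[5]->3 | ready=[4] | order so far=[2]
  pop 4: indeg[1]->0; indeg[3]->0; indeg[5]->2 | ready=[1, 3] | order so far=[2, 4]
  pop 1: indeg[5]->1 | ready=[3] | order so far=[2, 4, 1]
  pop 3: indeg[0]->0 | ready=[0] | order so far=[2, 4, 1, 3]
  pop 0: indeg[5]->0 | ready=[5] | order so far=[2, 4, 1, 3, 0]
  pop 5: no out-edges | ready=[] | order so far=[2, 4, 1, 3, 0, 5]
New canonical toposort: [2, 4, 1, 3, 0, 5]
Compare positions:
  Node 0: index 2 -> 4 (moved)
  Node 1: index 4 -> 2 (moved)
  Node 2: index 0 -> 0 (same)
  Node 3: index 1 -> 3 (moved)
  Node 4: index 3 -> 1 (moved)
  Node 5: index 5 -> 5 (same)
Nodes that changed position: 0 1 3 4

Answer: 0 1 3 4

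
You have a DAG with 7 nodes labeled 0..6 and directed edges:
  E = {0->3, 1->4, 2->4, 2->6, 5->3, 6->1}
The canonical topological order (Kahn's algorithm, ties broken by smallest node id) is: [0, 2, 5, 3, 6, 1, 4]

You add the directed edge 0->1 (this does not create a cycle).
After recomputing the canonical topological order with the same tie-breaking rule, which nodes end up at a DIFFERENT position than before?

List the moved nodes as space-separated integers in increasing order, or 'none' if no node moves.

Old toposort: [0, 2, 5, 3, 6, 1, 4]
Added edge 0->1
Recompute Kahn (smallest-id tiebreak):
  initial in-degrees: [0, 2, 0, 2, 2, 0, 1]
  ready (indeg=0): [0, 2, 5]
  pop 0: indeg[1]->1; indeg[3]->1 | ready=[2, 5] | order so far=[0]
  pop 2: indeg[4]->1; indeg[6]->0 | ready=[5, 6] | order so far=[0, 2]
  pop 5: indeg[3]->0 | ready=[3, 6] | order so far=[0, 2, 5]
  pop 3: no out-edges | ready=[6] | order so far=[0, 2, 5, 3]
  pop 6: indeg[1]->0 | ready=[1] | order so far=[0, 2, 5, 3, 6]
  pop 1: indeg[4]->0 | ready=[4] | order so far=[0, 2, 5, 3, 6, 1]
  pop 4: no out-edges | ready=[] | order so far=[0, 2, 5, 3, 6, 1, 4]
New canonical toposort: [0, 2, 5, 3, 6, 1, 4]
Compare positions:
  Node 0: index 0 -> 0 (same)
  Node 1: index 5 -> 5 (same)
  Node 2: index 1 -> 1 (same)
  Node 3: index 3 -> 3 (same)
  Node 4: index 6 -> 6 (same)
  Node 5: index 2 -> 2 (same)
  Node 6: index 4 -> 4 (same)
Nodes that changed position: none

Answer: none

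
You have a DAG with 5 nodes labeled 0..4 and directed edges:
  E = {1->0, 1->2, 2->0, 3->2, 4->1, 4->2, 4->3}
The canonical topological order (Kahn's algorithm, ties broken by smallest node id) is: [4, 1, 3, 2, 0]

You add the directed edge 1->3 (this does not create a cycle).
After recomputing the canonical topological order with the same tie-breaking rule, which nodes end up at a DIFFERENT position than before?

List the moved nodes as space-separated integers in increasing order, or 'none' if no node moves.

Old toposort: [4, 1, 3, 2, 0]
Added edge 1->3
Recompute Kahn (smallest-id tiebreak):
  initial in-degrees: [2, 1, 3, 2, 0]
  ready (indeg=0): [4]
  pop 4: indeg[1]->0; indeg[2]->2; indeg[3]->1 | ready=[1] | order so far=[4]
  pop 1: indeg[0]->1; indeg[2]->1; indeg[3]->0 | ready=[3] | order so far=[4, 1]
  pop 3: indeg[2]->0 | ready=[2] | order so far=[4, 1, 3]
  pop 2: indeg[0]->0 | ready=[0] | order so far=[4, 1, 3, 2]
  pop 0: no out-edges | ready=[] | order so far=[4, 1, 3, 2, 0]
New canonical toposort: [4, 1, 3, 2, 0]
Compare positions:
  Node 0: index 4 -> 4 (same)
  Node 1: index 1 -> 1 (same)
  Node 2: index 3 -> 3 (same)
  Node 3: index 2 -> 2 (same)
  Node 4: index 0 -> 0 (same)
Nodes that changed position: none

Answer: none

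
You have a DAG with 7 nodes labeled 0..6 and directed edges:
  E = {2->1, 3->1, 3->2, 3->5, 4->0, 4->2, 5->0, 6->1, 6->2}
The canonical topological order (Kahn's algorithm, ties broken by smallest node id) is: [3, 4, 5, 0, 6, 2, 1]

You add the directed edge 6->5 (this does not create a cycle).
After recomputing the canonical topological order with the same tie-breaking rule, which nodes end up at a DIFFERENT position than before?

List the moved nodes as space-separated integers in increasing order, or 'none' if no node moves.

Answer: 0 1 2 5 6

Derivation:
Old toposort: [3, 4, 5, 0, 6, 2, 1]
Added edge 6->5
Recompute Kahn (smallest-id tiebreak):
  initial in-degrees: [2, 3, 3, 0, 0, 2, 0]
  ready (indeg=0): [3, 4, 6]
  pop 3: indeg[1]->2; indeg[2]->2; indeg[5]->1 | ready=[4, 6] | order so far=[3]
  pop 4: indeg[0]->1; indeg[2]->1 | ready=[6] | order so far=[3, 4]
  pop 6: indeg[1]->1; indeg[2]->0; indeg[5]->0 | ready=[2, 5] | order so far=[3, 4, 6]
  pop 2: indeg[1]->0 | ready=[1, 5] | order so far=[3, 4, 6, 2]
  pop 1: no out-edges | ready=[5] | order so far=[3, 4, 6, 2, 1]
  pop 5: indeg[0]->0 | ready=[0] | order so far=[3, 4, 6, 2, 1, 5]
  pop 0: no out-edges | ready=[] | order so far=[3, 4, 6, 2, 1, 5, 0]
New canonical toposort: [3, 4, 6, 2, 1, 5, 0]
Compare positions:
  Node 0: index 3 -> 6 (moved)
  Node 1: index 6 -> 4 (moved)
  Node 2: index 5 -> 3 (moved)
  Node 3: index 0 -> 0 (same)
  Node 4: index 1 -> 1 (same)
  Node 5: index 2 -> 5 (moved)
  Node 6: index 4 -> 2 (moved)
Nodes that changed position: 0 1 2 5 6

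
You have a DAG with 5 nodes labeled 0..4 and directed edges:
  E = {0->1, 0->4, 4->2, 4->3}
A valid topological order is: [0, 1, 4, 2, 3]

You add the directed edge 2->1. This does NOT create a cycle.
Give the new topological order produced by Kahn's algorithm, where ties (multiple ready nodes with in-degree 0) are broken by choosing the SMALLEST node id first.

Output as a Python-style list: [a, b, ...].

Answer: [0, 4, 2, 1, 3]

Derivation:
Old toposort: [0, 1, 4, 2, 3]
Added edge: 2->1
Position of 2 (3) > position of 1 (1). Must reorder: 2 must now come before 1.
Run Kahn's algorithm (break ties by smallest node id):
  initial in-degrees: [0, 2, 1, 1, 1]
  ready (indeg=0): [0]
  pop 0: indeg[1]->1; indeg[4]->0 | ready=[4] | order so far=[0]
  pop 4: indeg[2]->0; indeg[3]->0 | ready=[2, 3] | order so far=[0, 4]
  pop 2: indeg[1]->0 | ready=[1, 3] | order so far=[0, 4, 2]
  pop 1: no out-edges | ready=[3] | order so far=[0, 4, 2, 1]
  pop 3: no out-edges | ready=[] | order so far=[0, 4, 2, 1, 3]
  Result: [0, 4, 2, 1, 3]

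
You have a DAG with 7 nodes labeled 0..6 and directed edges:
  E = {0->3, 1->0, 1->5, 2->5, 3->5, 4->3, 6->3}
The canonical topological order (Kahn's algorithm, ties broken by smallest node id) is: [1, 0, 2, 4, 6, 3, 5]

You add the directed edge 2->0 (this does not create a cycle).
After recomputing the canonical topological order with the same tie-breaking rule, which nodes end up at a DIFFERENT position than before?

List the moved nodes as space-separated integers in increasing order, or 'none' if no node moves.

Answer: 0 2

Derivation:
Old toposort: [1, 0, 2, 4, 6, 3, 5]
Added edge 2->0
Recompute Kahn (smallest-id tiebreak):
  initial in-degrees: [2, 0, 0, 3, 0, 3, 0]
  ready (indeg=0): [1, 2, 4, 6]
  pop 1: indeg[0]->1; indeg[5]->2 | ready=[2, 4, 6] | order so far=[1]
  pop 2: indeg[0]->0; indeg[5]->1 | ready=[0, 4, 6] | order so far=[1, 2]
  pop 0: indeg[3]->2 | ready=[4, 6] | order so far=[1, 2, 0]
  pop 4: indeg[3]->1 | ready=[6] | order so far=[1, 2, 0, 4]
  pop 6: indeg[3]->0 | ready=[3] | order so far=[1, 2, 0, 4, 6]
  pop 3: indeg[5]->0 | ready=[5] | order so far=[1, 2, 0, 4, 6, 3]
  pop 5: no out-edges | ready=[] | order so far=[1, 2, 0, 4, 6, 3, 5]
New canonical toposort: [1, 2, 0, 4, 6, 3, 5]
Compare positions:
  Node 0: index 1 -> 2 (moved)
  Node 1: index 0 -> 0 (same)
  Node 2: index 2 -> 1 (moved)
  Node 3: index 5 -> 5 (same)
  Node 4: index 3 -> 3 (same)
  Node 5: index 6 -> 6 (same)
  Node 6: index 4 -> 4 (same)
Nodes that changed position: 0 2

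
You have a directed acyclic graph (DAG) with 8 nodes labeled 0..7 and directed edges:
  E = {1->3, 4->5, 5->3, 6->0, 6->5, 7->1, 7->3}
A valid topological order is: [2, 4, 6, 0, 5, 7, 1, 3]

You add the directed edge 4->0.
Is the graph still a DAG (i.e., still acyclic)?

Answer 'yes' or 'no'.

Given toposort: [2, 4, 6, 0, 5, 7, 1, 3]
Position of 4: index 1; position of 0: index 3
New edge 4->0: forward
Forward edge: respects the existing order. Still a DAG, same toposort still valid.
Still a DAG? yes

Answer: yes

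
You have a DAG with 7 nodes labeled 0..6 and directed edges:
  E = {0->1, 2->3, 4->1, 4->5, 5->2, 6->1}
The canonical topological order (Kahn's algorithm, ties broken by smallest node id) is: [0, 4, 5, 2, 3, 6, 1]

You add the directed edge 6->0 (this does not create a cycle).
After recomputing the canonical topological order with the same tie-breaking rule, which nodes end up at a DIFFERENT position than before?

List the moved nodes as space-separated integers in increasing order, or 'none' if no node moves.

Answer: 0 2 3 4 5 6

Derivation:
Old toposort: [0, 4, 5, 2, 3, 6, 1]
Added edge 6->0
Recompute Kahn (smallest-id tiebreak):
  initial in-degrees: [1, 3, 1, 1, 0, 1, 0]
  ready (indeg=0): [4, 6]
  pop 4: indeg[1]->2; indeg[5]->0 | ready=[5, 6] | order so far=[4]
  pop 5: indeg[2]->0 | ready=[2, 6] | order so far=[4, 5]
  pop 2: indeg[3]->0 | ready=[3, 6] | order so far=[4, 5, 2]
  pop 3: no out-edges | ready=[6] | order so far=[4, 5, 2, 3]
  pop 6: indeg[0]->0; indeg[1]->1 | ready=[0] | order so far=[4, 5, 2, 3, 6]
  pop 0: indeg[1]->0 | ready=[1] | order so far=[4, 5, 2, 3, 6, 0]
  pop 1: no out-edges | ready=[] | order so far=[4, 5, 2, 3, 6, 0, 1]
New canonical toposort: [4, 5, 2, 3, 6, 0, 1]
Compare positions:
  Node 0: index 0 -> 5 (moved)
  Node 1: index 6 -> 6 (same)
  Node 2: index 3 -> 2 (moved)
  Node 3: index 4 -> 3 (moved)
  Node 4: index 1 -> 0 (moved)
  Node 5: index 2 -> 1 (moved)
  Node 6: index 5 -> 4 (moved)
Nodes that changed position: 0 2 3 4 5 6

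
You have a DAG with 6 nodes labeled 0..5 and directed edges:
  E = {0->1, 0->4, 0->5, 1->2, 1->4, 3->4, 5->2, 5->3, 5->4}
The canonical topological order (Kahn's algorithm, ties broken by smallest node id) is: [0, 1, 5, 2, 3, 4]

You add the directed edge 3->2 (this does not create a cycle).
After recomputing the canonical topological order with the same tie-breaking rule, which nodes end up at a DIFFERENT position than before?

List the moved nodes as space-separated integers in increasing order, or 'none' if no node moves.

Old toposort: [0, 1, 5, 2, 3, 4]
Added edge 3->2
Recompute Kahn (smallest-id tiebreak):
  initial in-degrees: [0, 1, 3, 1, 4, 1]
  ready (indeg=0): [0]
  pop 0: indeg[1]->0; indeg[4]->3; indeg[5]->0 | ready=[1, 5] | order so far=[0]
  pop 1: indeg[2]->2; indeg[4]->2 | ready=[5] | order so far=[0, 1]
  pop 5: indeg[2]->1; indeg[3]->0; indeg[4]->1 | ready=[3] | order so far=[0, 1, 5]
  pop 3: indeg[2]->0; indeg[4]->0 | ready=[2, 4] | order so far=[0, 1, 5, 3]
  pop 2: no out-edges | ready=[4] | order so far=[0, 1, 5, 3, 2]
  pop 4: no out-edges | ready=[] | order so far=[0, 1, 5, 3, 2, 4]
New canonical toposort: [0, 1, 5, 3, 2, 4]
Compare positions:
  Node 0: index 0 -> 0 (same)
  Node 1: index 1 -> 1 (same)
  Node 2: index 3 -> 4 (moved)
  Node 3: index 4 -> 3 (moved)
  Node 4: index 5 -> 5 (same)
  Node 5: index 2 -> 2 (same)
Nodes that changed position: 2 3

Answer: 2 3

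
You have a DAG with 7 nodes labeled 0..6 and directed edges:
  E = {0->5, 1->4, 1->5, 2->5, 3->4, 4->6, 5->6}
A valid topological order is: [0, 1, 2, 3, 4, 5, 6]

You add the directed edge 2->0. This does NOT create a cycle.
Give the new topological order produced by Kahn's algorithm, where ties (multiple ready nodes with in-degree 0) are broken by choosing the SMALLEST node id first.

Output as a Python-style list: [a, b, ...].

Answer: [1, 2, 0, 3, 4, 5, 6]

Derivation:
Old toposort: [0, 1, 2, 3, 4, 5, 6]
Added edge: 2->0
Position of 2 (2) > position of 0 (0). Must reorder: 2 must now come before 0.
Run Kahn's algorithm (break ties by smallest node id):
  initial in-degrees: [1, 0, 0, 0, 2, 3, 2]
  ready (indeg=0): [1, 2, 3]
  pop 1: indeg[4]->1; indeg[5]->2 | ready=[2, 3] | order so far=[1]
  pop 2: indeg[0]->0; indeg[5]->1 | ready=[0, 3] | order so far=[1, 2]
  pop 0: indeg[5]->0 | ready=[3, 5] | order so far=[1, 2, 0]
  pop 3: indeg[4]->0 | ready=[4, 5] | order so far=[1, 2, 0, 3]
  pop 4: indeg[6]->1 | ready=[5] | order so far=[1, 2, 0, 3, 4]
  pop 5: indeg[6]->0 | ready=[6] | order so far=[1, 2, 0, 3, 4, 5]
  pop 6: no out-edges | ready=[] | order so far=[1, 2, 0, 3, 4, 5, 6]
  Result: [1, 2, 0, 3, 4, 5, 6]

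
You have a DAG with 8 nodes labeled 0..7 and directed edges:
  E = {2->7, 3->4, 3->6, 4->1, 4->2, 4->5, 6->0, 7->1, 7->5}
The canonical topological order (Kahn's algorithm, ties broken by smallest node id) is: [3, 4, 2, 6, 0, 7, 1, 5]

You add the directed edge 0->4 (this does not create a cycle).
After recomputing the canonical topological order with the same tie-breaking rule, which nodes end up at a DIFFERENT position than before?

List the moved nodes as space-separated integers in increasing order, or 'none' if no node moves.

Old toposort: [3, 4, 2, 6, 0, 7, 1, 5]
Added edge 0->4
Recompute Kahn (smallest-id tiebreak):
  initial in-degrees: [1, 2, 1, 0, 2, 2, 1, 1]
  ready (indeg=0): [3]
  pop 3: indeg[4]->1; indeg[6]->0 | ready=[6] | order so far=[3]
  pop 6: indeg[0]->0 | ready=[0] | order so far=[3, 6]
  pop 0: indeg[4]->0 | ready=[4] | order so far=[3, 6, 0]
  pop 4: indeg[1]->1; indeg[2]->0; indeg[5]->1 | ready=[2] | order so far=[3, 6, 0, 4]
  pop 2: indeg[7]->0 | ready=[7] | order so far=[3, 6, 0, 4, 2]
  pop 7: indeg[1]->0; indeg[5]->0 | ready=[1, 5] | order so far=[3, 6, 0, 4, 2, 7]
  pop 1: no out-edges | ready=[5] | order so far=[3, 6, 0, 4, 2, 7, 1]
  pop 5: no out-edges | ready=[] | order so far=[3, 6, 0, 4, 2, 7, 1, 5]
New canonical toposort: [3, 6, 0, 4, 2, 7, 1, 5]
Compare positions:
  Node 0: index 4 -> 2 (moved)
  Node 1: index 6 -> 6 (same)
  Node 2: index 2 -> 4 (moved)
  Node 3: index 0 -> 0 (same)
  Node 4: index 1 -> 3 (moved)
  Node 5: index 7 -> 7 (same)
  Node 6: index 3 -> 1 (moved)
  Node 7: index 5 -> 5 (same)
Nodes that changed position: 0 2 4 6

Answer: 0 2 4 6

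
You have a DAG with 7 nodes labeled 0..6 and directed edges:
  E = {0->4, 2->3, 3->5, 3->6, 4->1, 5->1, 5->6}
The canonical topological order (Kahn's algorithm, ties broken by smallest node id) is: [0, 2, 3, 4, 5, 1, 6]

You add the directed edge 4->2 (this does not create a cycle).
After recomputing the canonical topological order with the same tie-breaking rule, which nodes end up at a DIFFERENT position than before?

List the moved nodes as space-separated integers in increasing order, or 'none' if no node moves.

Answer: 2 3 4

Derivation:
Old toposort: [0, 2, 3, 4, 5, 1, 6]
Added edge 4->2
Recompute Kahn (smallest-id tiebreak):
  initial in-degrees: [0, 2, 1, 1, 1, 1, 2]
  ready (indeg=0): [0]
  pop 0: indeg[4]->0 | ready=[4] | order so far=[0]
  pop 4: indeg[1]->1; indeg[2]->0 | ready=[2] | order so far=[0, 4]
  pop 2: indeg[3]->0 | ready=[3] | order so far=[0, 4, 2]
  pop 3: indeg[5]->0; indeg[6]->1 | ready=[5] | order so far=[0, 4, 2, 3]
  pop 5: indeg[1]->0; indeg[6]->0 | ready=[1, 6] | order so far=[0, 4, 2, 3, 5]
  pop 1: no out-edges | ready=[6] | order so far=[0, 4, 2, 3, 5, 1]
  pop 6: no out-edges | ready=[] | order so far=[0, 4, 2, 3, 5, 1, 6]
New canonical toposort: [0, 4, 2, 3, 5, 1, 6]
Compare positions:
  Node 0: index 0 -> 0 (same)
  Node 1: index 5 -> 5 (same)
  Node 2: index 1 -> 2 (moved)
  Node 3: index 2 -> 3 (moved)
  Node 4: index 3 -> 1 (moved)
  Node 5: index 4 -> 4 (same)
  Node 6: index 6 -> 6 (same)
Nodes that changed position: 2 3 4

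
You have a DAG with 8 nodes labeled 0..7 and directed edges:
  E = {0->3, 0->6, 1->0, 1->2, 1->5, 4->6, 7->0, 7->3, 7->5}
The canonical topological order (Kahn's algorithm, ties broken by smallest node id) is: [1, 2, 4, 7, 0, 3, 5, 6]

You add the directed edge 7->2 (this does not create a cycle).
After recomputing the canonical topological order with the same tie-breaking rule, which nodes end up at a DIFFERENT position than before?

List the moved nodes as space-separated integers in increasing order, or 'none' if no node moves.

Answer: 0 2 4 7

Derivation:
Old toposort: [1, 2, 4, 7, 0, 3, 5, 6]
Added edge 7->2
Recompute Kahn (smallest-id tiebreak):
  initial in-degrees: [2, 0, 2, 2, 0, 2, 2, 0]
  ready (indeg=0): [1, 4, 7]
  pop 1: indeg[0]->1; indeg[2]->1; indeg[5]->1 | ready=[4, 7] | order so far=[1]
  pop 4: indeg[6]->1 | ready=[7] | order so far=[1, 4]
  pop 7: indeg[0]->0; indeg[2]->0; indeg[3]->1; indeg[5]->0 | ready=[0, 2, 5] | order so far=[1, 4, 7]
  pop 0: indeg[3]->0; indeg[6]->0 | ready=[2, 3, 5, 6] | order so far=[1, 4, 7, 0]
  pop 2: no out-edges | ready=[3, 5, 6] | order so far=[1, 4, 7, 0, 2]
  pop 3: no out-edges | ready=[5, 6] | order so far=[1, 4, 7, 0, 2, 3]
  pop 5: no out-edges | ready=[6] | order so far=[1, 4, 7, 0, 2, 3, 5]
  pop 6: no out-edges | ready=[] | order so far=[1, 4, 7, 0, 2, 3, 5, 6]
New canonical toposort: [1, 4, 7, 0, 2, 3, 5, 6]
Compare positions:
  Node 0: index 4 -> 3 (moved)
  Node 1: index 0 -> 0 (same)
  Node 2: index 1 -> 4 (moved)
  Node 3: index 5 -> 5 (same)
  Node 4: index 2 -> 1 (moved)
  Node 5: index 6 -> 6 (same)
  Node 6: index 7 -> 7 (same)
  Node 7: index 3 -> 2 (moved)
Nodes that changed position: 0 2 4 7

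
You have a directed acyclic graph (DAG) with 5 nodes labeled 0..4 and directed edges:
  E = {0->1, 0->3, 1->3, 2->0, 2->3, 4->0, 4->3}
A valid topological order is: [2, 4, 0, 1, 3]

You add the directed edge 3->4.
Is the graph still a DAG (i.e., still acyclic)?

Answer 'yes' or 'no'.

Answer: no

Derivation:
Given toposort: [2, 4, 0, 1, 3]
Position of 3: index 4; position of 4: index 1
New edge 3->4: backward (u after v in old order)
Backward edge: old toposort is now invalid. Check if this creates a cycle.
Does 4 already reach 3? Reachable from 4: [0, 1, 3, 4]. YES -> cycle!
Still a DAG? no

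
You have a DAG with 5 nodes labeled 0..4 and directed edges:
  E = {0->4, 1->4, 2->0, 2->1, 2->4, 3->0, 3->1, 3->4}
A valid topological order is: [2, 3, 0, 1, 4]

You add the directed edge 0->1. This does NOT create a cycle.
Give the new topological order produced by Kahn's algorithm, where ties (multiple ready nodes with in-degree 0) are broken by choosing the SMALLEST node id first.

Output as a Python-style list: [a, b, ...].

Old toposort: [2, 3, 0, 1, 4]
Added edge: 0->1
Position of 0 (2) < position of 1 (3). Old order still valid.
Run Kahn's algorithm (break ties by smallest node id):
  initial in-degrees: [2, 3, 0, 0, 4]
  ready (indeg=0): [2, 3]
  pop 2: indeg[0]->1; indeg[1]->2; indeg[4]->3 | ready=[3] | order so far=[2]
  pop 3: indeg[0]->0; indeg[1]->1; indeg[4]->2 | ready=[0] | order so far=[2, 3]
  pop 0: indeg[1]->0; indeg[4]->1 | ready=[1] | order so far=[2, 3, 0]
  pop 1: indeg[4]->0 | ready=[4] | order so far=[2, 3, 0, 1]
  pop 4: no out-edges | ready=[] | order so far=[2, 3, 0, 1, 4]
  Result: [2, 3, 0, 1, 4]

Answer: [2, 3, 0, 1, 4]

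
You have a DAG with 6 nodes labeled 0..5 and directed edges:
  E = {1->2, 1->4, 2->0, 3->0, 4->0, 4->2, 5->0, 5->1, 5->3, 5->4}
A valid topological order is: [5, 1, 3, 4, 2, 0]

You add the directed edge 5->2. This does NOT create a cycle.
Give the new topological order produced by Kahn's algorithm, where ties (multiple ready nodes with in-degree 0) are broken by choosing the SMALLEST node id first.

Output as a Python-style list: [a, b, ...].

Answer: [5, 1, 3, 4, 2, 0]

Derivation:
Old toposort: [5, 1, 3, 4, 2, 0]
Added edge: 5->2
Position of 5 (0) < position of 2 (4). Old order still valid.
Run Kahn's algorithm (break ties by smallest node id):
  initial in-degrees: [4, 1, 3, 1, 2, 0]
  ready (indeg=0): [5]
  pop 5: indeg[0]->3; indeg[1]->0; indeg[2]->2; indeg[3]->0; indeg[4]->1 | ready=[1, 3] | order so far=[5]
  pop 1: indeg[2]->1; indeg[4]->0 | ready=[3, 4] | order so far=[5, 1]
  pop 3: indeg[0]->2 | ready=[4] | order so far=[5, 1, 3]
  pop 4: indeg[0]->1; indeg[2]->0 | ready=[2] | order so far=[5, 1, 3, 4]
  pop 2: indeg[0]->0 | ready=[0] | order so far=[5, 1, 3, 4, 2]
  pop 0: no out-edges | ready=[] | order so far=[5, 1, 3, 4, 2, 0]
  Result: [5, 1, 3, 4, 2, 0]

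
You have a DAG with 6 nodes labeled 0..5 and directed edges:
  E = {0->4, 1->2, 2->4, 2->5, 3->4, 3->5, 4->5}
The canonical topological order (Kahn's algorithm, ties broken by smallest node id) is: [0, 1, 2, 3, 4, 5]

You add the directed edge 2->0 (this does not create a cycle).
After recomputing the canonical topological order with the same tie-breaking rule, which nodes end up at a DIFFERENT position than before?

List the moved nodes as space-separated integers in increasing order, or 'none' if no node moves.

Old toposort: [0, 1, 2, 3, 4, 5]
Added edge 2->0
Recompute Kahn (smallest-id tiebreak):
  initial in-degrees: [1, 0, 1, 0, 3, 3]
  ready (indeg=0): [1, 3]
  pop 1: indeg[2]->0 | ready=[2, 3] | order so far=[1]
  pop 2: indeg[0]->0; indeg[4]->2; indeg[5]->2 | ready=[0, 3] | order so far=[1, 2]
  pop 0: indeg[4]->1 | ready=[3] | order so far=[1, 2, 0]
  pop 3: indeg[4]->0; indeg[5]->1 | ready=[4] | order so far=[1, 2, 0, 3]
  pop 4: indeg[5]->0 | ready=[5] | order so far=[1, 2, 0, 3, 4]
  pop 5: no out-edges | ready=[] | order so far=[1, 2, 0, 3, 4, 5]
New canonical toposort: [1, 2, 0, 3, 4, 5]
Compare positions:
  Node 0: index 0 -> 2 (moved)
  Node 1: index 1 -> 0 (moved)
  Node 2: index 2 -> 1 (moved)
  Node 3: index 3 -> 3 (same)
  Node 4: index 4 -> 4 (same)
  Node 5: index 5 -> 5 (same)
Nodes that changed position: 0 1 2

Answer: 0 1 2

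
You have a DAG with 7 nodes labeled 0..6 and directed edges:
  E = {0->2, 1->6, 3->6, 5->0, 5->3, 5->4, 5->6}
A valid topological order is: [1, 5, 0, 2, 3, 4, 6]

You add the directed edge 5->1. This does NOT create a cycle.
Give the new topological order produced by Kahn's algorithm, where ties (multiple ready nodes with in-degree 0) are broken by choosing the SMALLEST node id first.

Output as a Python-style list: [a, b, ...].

Old toposort: [1, 5, 0, 2, 3, 4, 6]
Added edge: 5->1
Position of 5 (1) > position of 1 (0). Must reorder: 5 must now come before 1.
Run Kahn's algorithm (break ties by smallest node id):
  initial in-degrees: [1, 1, 1, 1, 1, 0, 3]
  ready (indeg=0): [5]
  pop 5: indeg[0]->0; indeg[1]->0; indeg[3]->0; indeg[4]->0; indeg[6]->2 | ready=[0, 1, 3, 4] | order so far=[5]
  pop 0: indeg[2]->0 | ready=[1, 2, 3, 4] | order so far=[5, 0]
  pop 1: indeg[6]->1 | ready=[2, 3, 4] | order so far=[5, 0, 1]
  pop 2: no out-edges | ready=[3, 4] | order so far=[5, 0, 1, 2]
  pop 3: indeg[6]->0 | ready=[4, 6] | order so far=[5, 0, 1, 2, 3]
  pop 4: no out-edges | ready=[6] | order so far=[5, 0, 1, 2, 3, 4]
  pop 6: no out-edges | ready=[] | order so far=[5, 0, 1, 2, 3, 4, 6]
  Result: [5, 0, 1, 2, 3, 4, 6]

Answer: [5, 0, 1, 2, 3, 4, 6]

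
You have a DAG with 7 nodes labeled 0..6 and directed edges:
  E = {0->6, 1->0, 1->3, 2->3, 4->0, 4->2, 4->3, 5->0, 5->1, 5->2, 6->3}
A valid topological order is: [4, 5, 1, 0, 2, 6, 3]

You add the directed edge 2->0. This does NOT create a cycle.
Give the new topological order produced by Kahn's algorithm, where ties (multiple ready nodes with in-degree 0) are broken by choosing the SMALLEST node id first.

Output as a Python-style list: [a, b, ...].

Answer: [4, 5, 1, 2, 0, 6, 3]

Derivation:
Old toposort: [4, 5, 1, 0, 2, 6, 3]
Added edge: 2->0
Position of 2 (4) > position of 0 (3). Must reorder: 2 must now come before 0.
Run Kahn's algorithm (break ties by smallest node id):
  initial in-degrees: [4, 1, 2, 4, 0, 0, 1]
  ready (indeg=0): [4, 5]
  pop 4: indeg[0]->3; indeg[2]->1; indeg[3]->3 | ready=[5] | order so far=[4]
  pop 5: indeg[0]->2; indeg[1]->0; indeg[2]->0 | ready=[1, 2] | order so far=[4, 5]
  pop 1: indeg[0]->1; indeg[3]->2 | ready=[2] | order so far=[4, 5, 1]
  pop 2: indeg[0]->0; indeg[3]->1 | ready=[0] | order so far=[4, 5, 1, 2]
  pop 0: indeg[6]->0 | ready=[6] | order so far=[4, 5, 1, 2, 0]
  pop 6: indeg[3]->0 | ready=[3] | order so far=[4, 5, 1, 2, 0, 6]
  pop 3: no out-edges | ready=[] | order so far=[4, 5, 1, 2, 0, 6, 3]
  Result: [4, 5, 1, 2, 0, 6, 3]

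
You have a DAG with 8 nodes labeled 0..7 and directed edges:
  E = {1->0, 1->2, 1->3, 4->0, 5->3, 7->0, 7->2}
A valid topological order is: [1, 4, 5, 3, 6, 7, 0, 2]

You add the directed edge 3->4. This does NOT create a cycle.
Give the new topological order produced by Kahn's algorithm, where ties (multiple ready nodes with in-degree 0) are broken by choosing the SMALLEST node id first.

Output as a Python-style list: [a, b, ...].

Old toposort: [1, 4, 5, 3, 6, 7, 0, 2]
Added edge: 3->4
Position of 3 (3) > position of 4 (1). Must reorder: 3 must now come before 4.
Run Kahn's algorithm (break ties by smallest node id):
  initial in-degrees: [3, 0, 2, 2, 1, 0, 0, 0]
  ready (indeg=0): [1, 5, 6, 7]
  pop 1: indeg[0]->2; indeg[2]->1; indeg[3]->1 | ready=[5, 6, 7] | order so far=[1]
  pop 5: indeg[3]->0 | ready=[3, 6, 7] | order so far=[1, 5]
  pop 3: indeg[4]->0 | ready=[4, 6, 7] | order so far=[1, 5, 3]
  pop 4: indeg[0]->1 | ready=[6, 7] | order so far=[1, 5, 3, 4]
  pop 6: no out-edges | ready=[7] | order so far=[1, 5, 3, 4, 6]
  pop 7: indeg[0]->0; indeg[2]->0 | ready=[0, 2] | order so far=[1, 5, 3, 4, 6, 7]
  pop 0: no out-edges | ready=[2] | order so far=[1, 5, 3, 4, 6, 7, 0]
  pop 2: no out-edges | ready=[] | order so far=[1, 5, 3, 4, 6, 7, 0, 2]
  Result: [1, 5, 3, 4, 6, 7, 0, 2]

Answer: [1, 5, 3, 4, 6, 7, 0, 2]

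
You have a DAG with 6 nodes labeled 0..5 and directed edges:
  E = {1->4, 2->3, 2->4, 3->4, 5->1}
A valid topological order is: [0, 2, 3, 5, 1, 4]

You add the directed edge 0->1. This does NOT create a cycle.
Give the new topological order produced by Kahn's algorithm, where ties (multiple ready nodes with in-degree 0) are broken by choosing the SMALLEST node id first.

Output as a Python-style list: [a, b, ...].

Old toposort: [0, 2, 3, 5, 1, 4]
Added edge: 0->1
Position of 0 (0) < position of 1 (4). Old order still valid.
Run Kahn's algorithm (break ties by smallest node id):
  initial in-degrees: [0, 2, 0, 1, 3, 0]
  ready (indeg=0): [0, 2, 5]
  pop 0: indeg[1]->1 | ready=[2, 5] | order so far=[0]
  pop 2: indeg[3]->0; indeg[4]->2 | ready=[3, 5] | order so far=[0, 2]
  pop 3: indeg[4]->1 | ready=[5] | order so far=[0, 2, 3]
  pop 5: indeg[1]->0 | ready=[1] | order so far=[0, 2, 3, 5]
  pop 1: indeg[4]->0 | ready=[4] | order so far=[0, 2, 3, 5, 1]
  pop 4: no out-edges | ready=[] | order so far=[0, 2, 3, 5, 1, 4]
  Result: [0, 2, 3, 5, 1, 4]

Answer: [0, 2, 3, 5, 1, 4]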